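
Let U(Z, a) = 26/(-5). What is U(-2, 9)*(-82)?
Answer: 2132/5 ≈ 426.40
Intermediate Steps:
U(Z, a) = -26/5 (U(Z, a) = 26*(-1/5) = -26/5)
U(-2, 9)*(-82) = -26/5*(-82) = 2132/5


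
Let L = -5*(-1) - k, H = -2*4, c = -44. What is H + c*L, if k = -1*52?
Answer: -2516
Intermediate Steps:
k = -52
H = -8
L = 57 (L = -5*(-1) - 1*(-52) = 5 + 52 = 57)
H + c*L = -8 - 44*57 = -8 - 2508 = -2516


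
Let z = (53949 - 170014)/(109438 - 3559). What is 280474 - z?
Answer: 29696422711/105879 ≈ 2.8048e+5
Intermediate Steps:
z = -116065/105879 ≈ -1.0962
280474 - z = 280474 - 1*(-116065/105879) = 280474 + 116065/105879 = 29696422711/105879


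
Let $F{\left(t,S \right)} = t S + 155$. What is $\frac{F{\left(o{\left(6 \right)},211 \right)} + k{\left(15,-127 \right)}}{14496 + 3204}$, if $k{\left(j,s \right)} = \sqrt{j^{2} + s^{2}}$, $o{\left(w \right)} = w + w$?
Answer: $\frac{2687}{17700} + \frac{\sqrt{16354}}{17700} \approx 0.15903$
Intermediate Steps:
$o{\left(w \right)} = 2 w$
$F{\left(t,S \right)} = 155 + S t$ ($F{\left(t,S \right)} = S t + 155 = 155 + S t$)
$\frac{F{\left(o{\left(6 \right)},211 \right)} + k{\left(15,-127 \right)}}{14496 + 3204} = \frac{\left(155 + 211 \cdot 2 \cdot 6\right) + \sqrt{15^{2} + \left(-127\right)^{2}}}{14496 + 3204} = \frac{\left(155 + 211 \cdot 12\right) + \sqrt{225 + 16129}}{17700} = \left(\left(155 + 2532\right) + \sqrt{16354}\right) \frac{1}{17700} = \left(2687 + \sqrt{16354}\right) \frac{1}{17700} = \frac{2687}{17700} + \frac{\sqrt{16354}}{17700}$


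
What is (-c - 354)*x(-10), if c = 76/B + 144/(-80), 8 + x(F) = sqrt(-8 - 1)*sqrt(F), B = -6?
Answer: 40744/15 + 5093*sqrt(10)/5 ≈ 5937.4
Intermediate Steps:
x(F) = -8 + 3*I*sqrt(F) (x(F) = -8 + sqrt(-8 - 1)*sqrt(F) = -8 + sqrt(-9)*sqrt(F) = -8 + (3*I)*sqrt(F) = -8 + 3*I*sqrt(F))
c = -217/15 (c = 76/(-6) + 144/(-80) = 76*(-1/6) + 144*(-1/80) = -38/3 - 9/5 = -217/15 ≈ -14.467)
(-c - 354)*x(-10) = (-1*(-217/15) - 354)*(-8 + 3*I*sqrt(-10)) = (217/15 - 354)*(-8 + 3*I*(I*sqrt(10))) = -5093*(-8 - 3*sqrt(10))/15 = 40744/15 + 5093*sqrt(10)/5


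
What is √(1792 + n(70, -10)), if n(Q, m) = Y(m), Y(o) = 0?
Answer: 16*√7 ≈ 42.332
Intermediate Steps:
n(Q, m) = 0
√(1792 + n(70, -10)) = √(1792 + 0) = √1792 = 16*√7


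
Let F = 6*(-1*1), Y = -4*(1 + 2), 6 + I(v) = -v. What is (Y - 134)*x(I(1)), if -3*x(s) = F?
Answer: -292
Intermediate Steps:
I(v) = -6 - v
Y = -12 (Y = -4*3 = -12)
F = -6 (F = 6*(-1) = -6)
x(s) = 2 (x(s) = -⅓*(-6) = 2)
(Y - 134)*x(I(1)) = (-12 - 134)*2 = -146*2 = -292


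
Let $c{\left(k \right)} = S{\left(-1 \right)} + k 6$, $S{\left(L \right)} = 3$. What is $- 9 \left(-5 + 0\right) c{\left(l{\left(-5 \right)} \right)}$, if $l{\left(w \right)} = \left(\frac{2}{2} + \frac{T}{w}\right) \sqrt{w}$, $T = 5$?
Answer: $135$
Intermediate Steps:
$l{\left(w \right)} = \sqrt{w} \left(1 + \frac{5}{w}\right)$ ($l{\left(w \right)} = \left(\frac{2}{2} + \frac{5}{w}\right) \sqrt{w} = \left(2 \cdot \frac{1}{2} + \frac{5}{w}\right) \sqrt{w} = \left(1 + \frac{5}{w}\right) \sqrt{w} = \sqrt{w} \left(1 + \frac{5}{w}\right)$)
$c{\left(k \right)} = 3 + 6 k$ ($c{\left(k \right)} = 3 + k 6 = 3 + 6 k$)
$- 9 \left(-5 + 0\right) c{\left(l{\left(-5 \right)} \right)} = - 9 \left(-5 + 0\right) \left(3 + 6 \frac{5 - 5}{i \sqrt{5}}\right) = \left(-9\right) \left(-5\right) \left(3 + 6 - \frac{i \sqrt{5}}{5} \cdot 0\right) = 45 \left(3 + 6 \cdot 0\right) = 45 \left(3 + 0\right) = 45 \cdot 3 = 135$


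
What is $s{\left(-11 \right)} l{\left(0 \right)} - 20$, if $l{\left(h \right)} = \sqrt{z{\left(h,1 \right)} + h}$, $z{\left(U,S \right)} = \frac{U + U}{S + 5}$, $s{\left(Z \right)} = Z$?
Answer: $-20$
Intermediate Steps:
$z{\left(U,S \right)} = \frac{2 U}{5 + S}$
$l{\left(h \right)} = \frac{2 \sqrt{3} \sqrt{h}}{3}$ ($l{\left(h \right)} = \sqrt{\frac{2 h}{5 + 1} + h} = \sqrt{\frac{2 h}{6} + h} = \sqrt{2 h \frac{1}{6} + h} = \sqrt{\frac{h}{3} + h} = \sqrt{\frac{4 h}{3}} = \frac{2 \sqrt{3} \sqrt{h}}{3}$)
$s{\left(-11 \right)} l{\left(0 \right)} - 20 = - 11 \frac{2 \sqrt{3} \sqrt{0}}{3} - 20 = - 11 \cdot \frac{2}{3} \sqrt{3} \cdot 0 - 20 = \left(-11\right) 0 - 20 = 0 - 20 = -20$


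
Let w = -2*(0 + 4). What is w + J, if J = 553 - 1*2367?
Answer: -1822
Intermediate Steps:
w = -8 (w = -2*4 = -8)
J = -1814 (J = 553 - 2367 = -1814)
w + J = -8 - 1814 = -1822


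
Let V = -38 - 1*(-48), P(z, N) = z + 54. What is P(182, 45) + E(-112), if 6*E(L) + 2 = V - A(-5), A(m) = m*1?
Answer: 1429/6 ≈ 238.17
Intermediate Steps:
A(m) = m
P(z, N) = 54 + z
V = 10 (V = -38 + 48 = 10)
E(L) = 13/6 (E(L) = -⅓ + (10 - 1*(-5))/6 = -⅓ + (10 + 5)/6 = -⅓ + (⅙)*15 = -⅓ + 5/2 = 13/6)
P(182, 45) + E(-112) = (54 + 182) + 13/6 = 236 + 13/6 = 1429/6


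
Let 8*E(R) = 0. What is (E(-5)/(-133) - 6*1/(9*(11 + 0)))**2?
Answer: 4/1089 ≈ 0.0036731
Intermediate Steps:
E(R) = 0 (E(R) = (1/8)*0 = 0)
(E(-5)/(-133) - 6*1/(9*(11 + 0)))**2 = (0/(-133) - 6*1/(9*(11 + 0)))**2 = (0*(-1/133) - 6/(9*11))**2 = (0 - 6/99)**2 = (0 - 6*1/99)**2 = (0 - 2/33)**2 = (-2/33)**2 = 4/1089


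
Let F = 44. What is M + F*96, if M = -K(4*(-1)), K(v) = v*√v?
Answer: 4224 + 8*I ≈ 4224.0 + 8.0*I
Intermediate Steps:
K(v) = v^(3/2)
M = 8*I (M = -(4*(-1))^(3/2) = -(-4)^(3/2) = -(-8)*I = 8*I ≈ 8.0*I)
M + F*96 = 8*I + 44*96 = 8*I + 4224 = 4224 + 8*I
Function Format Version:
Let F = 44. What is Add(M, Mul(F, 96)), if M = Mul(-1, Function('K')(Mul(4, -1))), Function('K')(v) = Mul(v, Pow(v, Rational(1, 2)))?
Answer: Add(4224, Mul(8, I)) ≈ Add(4224.0, Mul(8.0000, I))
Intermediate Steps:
Function('K')(v) = Pow(v, Rational(3, 2))
M = Mul(8, I) (M = Mul(-1, Pow(Mul(4, -1), Rational(3, 2))) = Mul(-1, Pow(-4, Rational(3, 2))) = Mul(-1, Mul(-8, I)) = Mul(8, I) ≈ Mul(8.0000, I))
Add(M, Mul(F, 96)) = Add(Mul(8, I), Mul(44, 96)) = Add(Mul(8, I), 4224) = Add(4224, Mul(8, I))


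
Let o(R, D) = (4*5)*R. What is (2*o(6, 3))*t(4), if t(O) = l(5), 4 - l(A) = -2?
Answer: 1440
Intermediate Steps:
o(R, D) = 20*R
l(A) = 6 (l(A) = 4 - 1*(-2) = 4 + 2 = 6)
t(O) = 6
(2*o(6, 3))*t(4) = (2*(20*6))*6 = (2*120)*6 = 240*6 = 1440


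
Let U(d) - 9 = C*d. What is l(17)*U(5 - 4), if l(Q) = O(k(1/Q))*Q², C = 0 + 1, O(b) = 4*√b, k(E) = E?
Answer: 680*√17 ≈ 2803.7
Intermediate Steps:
C = 1
l(Q) = 4*Q²*√(1/Q) (l(Q) = (4*√(1/Q))*Q² = 4*Q²*√(1/Q))
U(d) = 9 + d (U(d) = 9 + 1*d = 9 + d)
l(17)*U(5 - 4) = (4*17²*√(1/17))*(9 + (5 - 4)) = (4*289*√(1/17))*(9 + 1) = (4*289*(√17/17))*10 = (68*√17)*10 = 680*√17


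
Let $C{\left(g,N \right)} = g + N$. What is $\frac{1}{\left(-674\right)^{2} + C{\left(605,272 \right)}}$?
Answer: $\frac{1}{455153} \approx 2.1971 \cdot 10^{-6}$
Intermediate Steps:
$C{\left(g,N \right)} = N + g$
$\frac{1}{\left(-674\right)^{2} + C{\left(605,272 \right)}} = \frac{1}{\left(-674\right)^{2} + \left(272 + 605\right)} = \frac{1}{454276 + 877} = \frac{1}{455153}$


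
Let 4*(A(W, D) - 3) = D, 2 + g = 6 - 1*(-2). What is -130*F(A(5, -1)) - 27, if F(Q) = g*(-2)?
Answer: 1533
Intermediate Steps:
g = 6 (g = -2 + (6 - 1*(-2)) = -2 + (6 + 2) = -2 + 8 = 6)
A(W, D) = 3 + D/4
F(Q) = -12 (F(Q) = 6*(-2) = -12)
-130*F(A(5, -1)) - 27 = -130*(-12) - 27 = 1560 - 27 = 1533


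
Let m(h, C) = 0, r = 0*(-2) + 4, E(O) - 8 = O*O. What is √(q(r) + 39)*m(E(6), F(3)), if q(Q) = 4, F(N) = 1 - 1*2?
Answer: 0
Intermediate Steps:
F(N) = -1 (F(N) = 1 - 2 = -1)
E(O) = 8 + O² (E(O) = 8 + O*O = 8 + O²)
r = 4 (r = 0 + 4 = 4)
√(q(r) + 39)*m(E(6), F(3)) = √(4 + 39)*0 = √43*0 = 0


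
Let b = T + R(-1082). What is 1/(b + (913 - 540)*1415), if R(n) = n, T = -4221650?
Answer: -1/3694937 ≈ -2.7064e-7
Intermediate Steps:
b = -4222732 (b = -4221650 - 1082 = -4222732)
1/(b + (913 - 540)*1415) = 1/(-4222732 + (913 - 540)*1415) = 1/(-4222732 + 373*1415) = 1/(-4222732 + 527795) = 1/(-3694937) = -1/3694937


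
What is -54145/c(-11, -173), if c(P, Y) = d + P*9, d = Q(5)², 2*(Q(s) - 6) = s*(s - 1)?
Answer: -54145/157 ≈ -344.87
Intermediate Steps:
Q(s) = 6 + s*(-1 + s)/2 (Q(s) = 6 + (s*(s - 1))/2 = 6 + (s*(-1 + s))/2 = 6 + s*(-1 + s)/2)
d = 256 (d = (6 + (½)*5² - ½*5)² = (6 + (½)*25 - 5/2)² = (6 + 25/2 - 5/2)² = 16² = 256)
c(P, Y) = 256 + 9*P (c(P, Y) = 256 + P*9 = 256 + 9*P)
-54145/c(-11, -173) = -54145/(256 + 9*(-11)) = -54145/(256 - 99) = -54145/157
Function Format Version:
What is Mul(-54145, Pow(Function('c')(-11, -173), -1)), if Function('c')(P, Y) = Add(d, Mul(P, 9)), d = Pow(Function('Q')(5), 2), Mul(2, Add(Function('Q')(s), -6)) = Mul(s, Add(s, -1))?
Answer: Rational(-54145, 157) ≈ -344.87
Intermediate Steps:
Function('Q')(s) = Add(6, Mul(Rational(1, 2), s, Add(-1, s))) (Function('Q')(s) = Add(6, Mul(Rational(1, 2), Mul(s, Add(s, -1)))) = Add(6, Mul(Rational(1, 2), Mul(s, Add(-1, s)))) = Add(6, Mul(Rational(1, 2), s, Add(-1, s))))
d = 256 (d = Pow(Add(6, Mul(Rational(1, 2), Pow(5, 2)), Mul(Rational(-1, 2), 5)), 2) = Pow(Add(6, Mul(Rational(1, 2), 25), Rational(-5, 2)), 2) = Pow(Add(6, Rational(25, 2), Rational(-5, 2)), 2) = Pow(16, 2) = 256)
Function('c')(P, Y) = Add(256, Mul(9, P)) (Function('c')(P, Y) = Add(256, Mul(P, 9)) = Add(256, Mul(9, P)))
Mul(-54145, Pow(Function('c')(-11, -173), -1)) = Mul(-54145, Pow(Add(256, Mul(9, -11)), -1)) = Mul(-54145, Pow(Add(256, -99), -1)) = Mul(-54145, Pow(157, -1)) = Mul(-54145, Rational(1, 157)) = Rational(-54145, 157)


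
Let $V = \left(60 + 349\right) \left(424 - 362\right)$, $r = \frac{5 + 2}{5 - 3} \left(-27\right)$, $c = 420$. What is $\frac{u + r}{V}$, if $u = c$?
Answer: $\frac{21}{1636} \approx 0.012836$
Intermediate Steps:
$r = - \frac{189}{2}$ ($r = \frac{7}{2} \left(-27\right) = - \frac{189}{2} \approx -94.5$)
$u = 420$
$V = 25358$ ($V = 409 \cdot 62 = 25358$)
$\frac{u + r}{V} = \frac{420 - \frac{189}{2}}{25358} = \frac{651}{2} \cdot \frac{1}{25358} = \frac{21}{1636}$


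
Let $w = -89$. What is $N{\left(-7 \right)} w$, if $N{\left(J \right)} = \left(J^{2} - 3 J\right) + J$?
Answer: $-5607$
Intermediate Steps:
$N{\left(J \right)} = J^{2} - 2 J$
$N{\left(-7 \right)} w = - 7 \left(-2 - 7\right) \left(-89\right) = \left(-7\right) \left(-9\right) \left(-89\right) = 63 \left(-89\right) = -5607$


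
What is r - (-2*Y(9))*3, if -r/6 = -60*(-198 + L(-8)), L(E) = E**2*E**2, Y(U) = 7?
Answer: 1403322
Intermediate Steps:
L(E) = E**4
r = 1403280 (r = -(-360)*(-198 + (-8)**4) = -(-360)*(-198 + 4096) = -(-360)*3898 = -6*(-233880) = 1403280)
r - (-2*Y(9))*3 = 1403280 - (-2*7)*3 = 1403280 - (-14)*3 = 1403280 - 1*(-42) = 1403280 + 42 = 1403322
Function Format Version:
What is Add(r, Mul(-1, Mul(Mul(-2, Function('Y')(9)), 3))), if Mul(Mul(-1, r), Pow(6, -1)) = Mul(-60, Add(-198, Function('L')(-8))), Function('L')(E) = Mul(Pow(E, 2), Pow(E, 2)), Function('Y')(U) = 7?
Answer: 1403322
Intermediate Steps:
Function('L')(E) = Pow(E, 4)
r = 1403280 (r = Mul(-6, Mul(-60, Add(-198, Pow(-8, 4)))) = Mul(-6, Mul(-60, Add(-198, 4096))) = Mul(-6, Mul(-60, 3898)) = Mul(-6, -233880) = 1403280)
Add(r, Mul(-1, Mul(Mul(-2, Function('Y')(9)), 3))) = Add(1403280, Mul(-1, Mul(Mul(-2, 7), 3))) = Add(1403280, Mul(-1, Mul(-14, 3))) = Add(1403280, Mul(-1, -42)) = Add(1403280, 42) = 1403322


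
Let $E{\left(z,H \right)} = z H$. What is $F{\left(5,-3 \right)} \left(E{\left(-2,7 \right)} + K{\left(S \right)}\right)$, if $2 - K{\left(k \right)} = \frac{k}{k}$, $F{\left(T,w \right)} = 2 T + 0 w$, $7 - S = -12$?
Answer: $-130$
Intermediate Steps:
$S = 19$ ($S = 7 - -12 = 7 + 12 = 19$)
$E{\left(z,H \right)} = H z$
$F{\left(T,w \right)} = 2 T$ ($F{\left(T,w \right)} = 2 T + 0 = 2 T$)
$K{\left(k \right)} = 1$ ($K{\left(k \right)} = 2 - \frac{k}{k} = 2 - 1 = 1$)
$F{\left(5,-3 \right)} \left(E{\left(-2,7 \right)} + K{\left(S \right)}\right) = 2 \cdot 5 \left(7 \left(-2\right) + 1\right) = 10 \left(-14 + 1\right) = 10 \left(-13\right) = -130$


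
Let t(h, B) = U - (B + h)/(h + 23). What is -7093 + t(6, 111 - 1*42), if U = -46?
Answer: -207106/29 ≈ -7141.6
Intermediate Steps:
t(h, B) = -46 - (B + h)/(23 + h) (t(h, B) = -46 - (B + h)/(h + 23) = -46 - (B + h)/(23 + h))
-7093 + t(6, 111 - 1*42) = -7093 + (-1058 - (111 - 1*42) - 47*6)/(23 + 6) = -7093 + (-1058 - (111 - 42) - 282)/29 = -7093 + (-1058 - 1*69 - 282)/29 = -7093 + (-1058 - 69 - 282)/29 = -7093 + (1/29)*(-1409) = -7093 - 1409/29 = -207106/29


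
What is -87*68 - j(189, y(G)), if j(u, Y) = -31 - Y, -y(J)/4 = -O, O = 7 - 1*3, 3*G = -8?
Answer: -5869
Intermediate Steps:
G = -8/3 (G = (1/3)*(-8) = -8/3 ≈ -2.6667)
O = 4 (O = 7 - 3 = 4)
y(J) = 16 (y(J) = -(-4)*4 = -4*(-4) = 16)
-87*68 - j(189, y(G)) = -87*68 - (-31 - 1*16) = -5916 - (-31 - 16) = -5916 - 1*(-47) = -5916 + 47 = -5869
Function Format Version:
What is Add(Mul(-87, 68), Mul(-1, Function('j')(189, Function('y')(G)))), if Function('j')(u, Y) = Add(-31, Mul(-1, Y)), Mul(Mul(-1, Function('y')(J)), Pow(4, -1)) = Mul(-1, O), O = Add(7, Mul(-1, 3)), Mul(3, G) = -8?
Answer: -5869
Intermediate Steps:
G = Rational(-8, 3) (G = Mul(Rational(1, 3), -8) = Rational(-8, 3) ≈ -2.6667)
O = 4 (O = Add(7, -3) = 4)
Function('y')(J) = 16 (Function('y')(J) = Mul(-4, Mul(-1, 4)) = Mul(-4, -4) = 16)
Add(Mul(-87, 68), Mul(-1, Function('j')(189, Function('y')(G)))) = Add(Mul(-87, 68), Mul(-1, Add(-31, Mul(-1, 16)))) = Add(-5916, Mul(-1, Add(-31, -16))) = Add(-5916, Mul(-1, -47)) = Add(-5916, 47) = -5869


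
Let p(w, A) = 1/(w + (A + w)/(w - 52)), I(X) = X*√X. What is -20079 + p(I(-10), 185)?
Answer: -13112492279/653045 + 6934*I*√10/653045 ≈ -20079.0 + 0.033577*I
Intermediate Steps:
I(X) = X^(3/2)
p(w, A) = 1/(w + (A + w)/(-52 + w))
-20079 + p(I(-10), 185) = -20079 + (-52 + (-10)^(3/2))/(185 + ((-10)^(3/2))² - (-510)*I*√10) = -20079 + (-52 - 10*I*√10)/(185 + (-10*I*√10)² - (-510)*I*√10) = -20079 + (-52 - 10*I*√10)/(185 - 1000 + 510*I*√10) = -20079 + (-52 - 10*I*√10)/(-815 + 510*I*√10)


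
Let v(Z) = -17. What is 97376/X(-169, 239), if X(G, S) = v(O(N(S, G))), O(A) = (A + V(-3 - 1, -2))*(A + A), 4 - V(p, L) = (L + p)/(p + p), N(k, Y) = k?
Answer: -5728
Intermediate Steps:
V(p, L) = 4 - (L + p)/(2*p) (V(p, L) = 4 - (L + p)/(p + p) = 4 - (L + p)/(2*p))
O(A) = 2*A*(13/4 + A) (O(A) = (A + (-1*(-2) + 7*(-3 - 1))/(2*(-3 - 1)))*(A + A) = (A + (1/2)*(2 + 7*(-4))/(-4))*(2*A) = (A + (1/2)*(-1/4)*(2 - 28))*(2*A) = (A + (1/2)*(-1/4)*(-26))*(2*A) = (A + 13/4)*(2*A) = (13/4 + A)*(2*A) = 2*A*(13/4 + A))
X(G, S) = -17
97376/X(-169, 239) = 97376/(-17) = 97376*(-1/17) = -5728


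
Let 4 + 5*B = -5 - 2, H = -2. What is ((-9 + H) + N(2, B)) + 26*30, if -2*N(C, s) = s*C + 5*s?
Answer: 7767/10 ≈ 776.70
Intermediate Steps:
B = -11/5 (B = -⅘ + (-5 - 2)/5 = -⅘ + (⅕)*(-7) = -⅘ - 7/5 = -11/5 ≈ -2.2000)
N(C, s) = -5*s/2 - C*s/2 (N(C, s) = -(s*C + 5*s)/2 = -(C*s + 5*s)/2 = -(5*s + C*s)/2 = -5*s/2 - C*s/2)
((-9 + H) + N(2, B)) + 26*30 = ((-9 - 2) - ½*(-11/5)*(5 + 2)) + 26*30 = (-11 - ½*(-11/5)*7) + 780 = (-11 + 77/10) + 780 = -33/10 + 780 = 7767/10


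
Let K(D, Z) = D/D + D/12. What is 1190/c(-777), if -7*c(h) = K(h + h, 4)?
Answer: 16660/257 ≈ 64.825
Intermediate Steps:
K(D, Z) = 1 + D/12 (K(D, Z) = 1 + D*(1/12) = 1 + D/12)
c(h) = -⅐ - h/42 (c(h) = -(1 + (h + h)/12)/7 = -(1 + (2*h)/12)/7 = -(1 + h/6)/7 = -⅐ - h/42)
1190/c(-777) = 1190/(-⅐ - 1/42*(-777)) = 1190/(-⅐ + 37/2) = 1190/(257/14) = 1190*(14/257) = 16660/257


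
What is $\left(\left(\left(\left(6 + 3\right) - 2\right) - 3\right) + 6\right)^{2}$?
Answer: $100$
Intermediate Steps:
$\left(\left(\left(\left(6 + 3\right) - 2\right) - 3\right) + 6\right)^{2} = \left(\left(\left(9 - 2\right) - 3\right) + 6\right)^{2} = \left(\left(7 - 3\right) + 6\right)^{2} = \left(4 + 6\right)^{2} = 10^{2} = 100$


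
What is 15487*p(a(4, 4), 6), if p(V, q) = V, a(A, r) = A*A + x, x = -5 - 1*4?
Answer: 108409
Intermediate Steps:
x = -9 (x = -5 - 4 = -9)
a(A, r) = -9 + A² (a(A, r) = A*A - 9 = A² - 9 = -9 + A²)
15487*p(a(4, 4), 6) = 15487*(-9 + 4²) = 15487*(-9 + 16) = 15487*7 = 108409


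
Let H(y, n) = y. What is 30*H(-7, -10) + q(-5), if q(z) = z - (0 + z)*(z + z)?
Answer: -265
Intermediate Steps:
q(z) = z - 2*z**2 (q(z) = z - z*2*z = z - 2*z**2)
30*H(-7, -10) + q(-5) = 30*(-7) - 5*(1 - 2*(-5)) = -210 - 5*(1 + 10) = -210 - 5*11 = -210 - 55 = -265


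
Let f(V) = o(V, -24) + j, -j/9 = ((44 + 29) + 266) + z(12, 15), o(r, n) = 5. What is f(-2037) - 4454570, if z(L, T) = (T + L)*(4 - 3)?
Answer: -4457859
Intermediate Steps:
z(L, T) = L + T (z(L, T) = (L + T)*1 = L + T)
j = -3294 (j = -9*(((44 + 29) + 266) + (12 + 15)) = -9*((73 + 266) + 27) = -9*(339 + 27) = -9*366 = -3294)
f(V) = -3289 (f(V) = 5 - 3294 = -3289)
f(-2037) - 4454570 = -3289 - 4454570 = -4457859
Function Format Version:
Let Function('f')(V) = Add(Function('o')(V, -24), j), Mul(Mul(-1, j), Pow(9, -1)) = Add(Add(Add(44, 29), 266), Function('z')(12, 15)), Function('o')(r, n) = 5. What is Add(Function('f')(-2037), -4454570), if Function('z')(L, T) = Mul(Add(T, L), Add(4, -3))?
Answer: -4457859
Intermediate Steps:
Function('z')(L, T) = Add(L, T) (Function('z')(L, T) = Mul(Add(L, T), 1) = Add(L, T))
j = -3294 (j = Mul(-9, Add(Add(Add(44, 29), 266), Add(12, 15))) = Mul(-9, Add(Add(73, 266), 27)) = Mul(-9, Add(339, 27)) = Mul(-9, 366) = -3294)
Function('f')(V) = -3289 (Function('f')(V) = Add(5, -3294) = -3289)
Add(Function('f')(-2037), -4454570) = Add(-3289, -4454570) = -4457859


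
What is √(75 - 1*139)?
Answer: 8*I ≈ 8.0*I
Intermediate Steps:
√(75 - 1*139) = √(75 - 139) = √(-64) = 8*I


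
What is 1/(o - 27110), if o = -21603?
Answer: -1/48713 ≈ -2.0528e-5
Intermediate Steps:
1/(o - 27110) = 1/(-21603 - 27110) = 1/(-48713) = -1/48713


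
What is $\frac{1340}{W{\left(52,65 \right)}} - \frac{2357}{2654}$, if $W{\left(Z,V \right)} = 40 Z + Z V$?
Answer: $- \frac{465643}{724542} \approx -0.64267$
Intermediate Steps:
$W{\left(Z,V \right)} = 40 Z + V Z$
$\frac{1340}{W{\left(52,65 \right)}} - \frac{2357}{2654} = \frac{1340}{52 \left(40 + 65\right)} - \frac{2357}{2654} = \frac{1340}{52 \cdot 105} - \frac{2357}{2654} = \frac{1340}{5460} - \frac{2357}{2654} = 1340 \cdot \frac{1}{5460} - \frac{2357}{2654} = \frac{67}{273} - \frac{2357}{2654} = - \frac{465643}{724542}$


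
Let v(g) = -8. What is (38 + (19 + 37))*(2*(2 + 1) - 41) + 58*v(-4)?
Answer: -3754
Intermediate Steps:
(38 + (19 + 37))*(2*(2 + 1) - 41) + 58*v(-4) = (38 + (19 + 37))*(2*(2 + 1) - 41) + 58*(-8) = (38 + 56)*(2*3 - 41) - 464 = 94*(6 - 41) - 464 = 94*(-35) - 464 = -3290 - 464 = -3754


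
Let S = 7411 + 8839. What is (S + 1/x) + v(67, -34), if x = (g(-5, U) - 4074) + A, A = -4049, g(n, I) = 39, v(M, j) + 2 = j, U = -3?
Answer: 131073975/8084 ≈ 16214.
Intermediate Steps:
v(M, j) = -2 + j
S = 16250
x = -8084 (x = (39 - 4074) - 4049 = -4035 - 4049 = -8084)
(S + 1/x) + v(67, -34) = (16250 + 1/(-8084)) + (-2 - 34) = (16250 - 1/8084) - 36 = 131364999/8084 - 36 = 131073975/8084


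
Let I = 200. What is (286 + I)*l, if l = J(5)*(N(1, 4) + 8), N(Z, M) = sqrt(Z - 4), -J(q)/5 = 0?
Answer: 0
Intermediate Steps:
J(q) = 0 (J(q) = -5*0 = 0)
N(Z, M) = sqrt(-4 + Z)
l = 0 (l = 0*(sqrt(-4 + 1) + 8) = 0*(sqrt(-3) + 8) = 0*(I*sqrt(3) + 8) = 0*(8 + I*sqrt(3)) = 0)
(286 + I)*l = (286 + 200)*0 = 486*0 = 0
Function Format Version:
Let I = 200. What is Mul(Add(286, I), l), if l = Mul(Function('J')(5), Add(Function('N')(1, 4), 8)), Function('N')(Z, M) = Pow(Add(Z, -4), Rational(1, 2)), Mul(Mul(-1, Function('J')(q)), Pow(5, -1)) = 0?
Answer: 0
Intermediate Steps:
Function('J')(q) = 0 (Function('J')(q) = Mul(-5, 0) = 0)
Function('N')(Z, M) = Pow(Add(-4, Z), Rational(1, 2))
l = 0 (l = Mul(0, Add(Pow(Add(-4, 1), Rational(1, 2)), 8)) = Mul(0, Add(Pow(-3, Rational(1, 2)), 8)) = Mul(0, Add(Mul(I, Pow(3, Rational(1, 2))), 8)) = Mul(0, Add(8, Mul(I, Pow(3, Rational(1, 2))))) = 0)
Mul(Add(286, I), l) = Mul(Add(286, 200), 0) = Mul(486, 0) = 0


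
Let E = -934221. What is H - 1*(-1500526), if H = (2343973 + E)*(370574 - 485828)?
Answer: -162478056482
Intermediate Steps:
H = -162479557008 (H = (2343973 - 934221)*(370574 - 485828) = 1409752*(-115254) = -162479557008)
H - 1*(-1500526) = -162479557008 - 1*(-1500526) = -162479557008 + 1500526 = -162478056482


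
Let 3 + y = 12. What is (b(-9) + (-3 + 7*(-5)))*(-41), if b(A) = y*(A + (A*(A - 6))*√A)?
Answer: 4879 - 149445*I ≈ 4879.0 - 1.4945e+5*I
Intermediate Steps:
y = 9 (y = -3 + 12 = 9)
b(A) = 9*A + 9*A^(3/2)*(-6 + A) (b(A) = 9*(A + (A*(A - 6))*√A) = 9*(A + (A*(-6 + A))*√A) = 9*(A + A^(3/2)*(-6 + A)) = 9*A + 9*A^(3/2)*(-6 + A))
(b(-9) + (-3 + 7*(-5)))*(-41) = ((-(-1458)*I + 9*(-9) + 9*(-9)^(5/2)) + (-3 + 7*(-5)))*(-41) = ((-(-1458)*I - 81 + 9*(243*I)) + (-3 - 35))*(-41) = ((1458*I - 81 + 2187*I) - 38)*(-41) = ((-81 + 3645*I) - 38)*(-41) = (-119 + 3645*I)*(-41) = 4879 - 149445*I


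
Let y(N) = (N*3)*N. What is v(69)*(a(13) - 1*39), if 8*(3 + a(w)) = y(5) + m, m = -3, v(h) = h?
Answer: -2277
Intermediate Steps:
y(N) = 3*N² (y(N) = (3*N)*N = 3*N²)
a(w) = 6 (a(w) = -3 + (3*5² - 3)/8 = -3 + (3*25 - 3)/8 = -3 + (75 - 3)/8 = -3 + (⅛)*72 = -3 + 9 = 6)
v(69)*(a(13) - 1*39) = 69*(6 - 1*39) = 69*(6 - 39) = 69*(-33) = -2277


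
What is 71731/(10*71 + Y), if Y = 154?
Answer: 71731/864 ≈ 83.022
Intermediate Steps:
71731/(10*71 + Y) = 71731/(10*71 + 154) = 71731/(710 + 154) = 71731/864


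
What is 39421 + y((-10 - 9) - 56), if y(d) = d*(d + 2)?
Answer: 44896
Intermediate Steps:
y(d) = d*(2 + d)
39421 + y((-10 - 9) - 56) = 39421 + ((-10 - 9) - 56)*(2 + ((-10 - 9) - 56)) = 39421 + (-19 - 56)*(2 + (-19 - 56)) = 39421 - 75*(2 - 75) = 39421 - 75*(-73) = 39421 + 5475 = 44896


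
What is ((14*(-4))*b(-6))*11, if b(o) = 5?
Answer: -3080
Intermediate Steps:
((14*(-4))*b(-6))*11 = ((14*(-4))*5)*11 = -56*5*11 = -280*11 = -3080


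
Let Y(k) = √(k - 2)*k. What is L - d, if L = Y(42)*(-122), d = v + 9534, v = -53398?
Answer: 43864 - 10248*√10 ≈ 11457.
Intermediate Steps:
Y(k) = k*√(-2 + k) (Y(k) = √(-2 + k)*k = k*√(-2 + k))
d = -43864 (d = -53398 + 9534 = -43864)
L = -10248*√10 (L = (42*√(-2 + 42))*(-122) = (42*√40)*(-122) = (42*(2*√10))*(-122) = (84*√10)*(-122) = -10248*√10 ≈ -32407.)
L - d = -10248*√10 - 1*(-43864) = -10248*√10 + 43864 = 43864 - 10248*√10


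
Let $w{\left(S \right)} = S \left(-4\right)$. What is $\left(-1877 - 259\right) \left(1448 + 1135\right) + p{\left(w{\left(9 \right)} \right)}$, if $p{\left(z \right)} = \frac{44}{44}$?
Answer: $-5517287$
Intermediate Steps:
$w{\left(S \right)} = - 4 S$
$p{\left(z \right)} = 1$ ($p{\left(z \right)} = 44 \cdot \frac{1}{44} = 1$)
$\left(-1877 - 259\right) \left(1448 + 1135\right) + p{\left(w{\left(9 \right)} \right)} = \left(-1877 - 259\right) \left(1448 + 1135\right) + 1 = \left(-2136\right) 2583 + 1 = -5517288 + 1 = -5517287$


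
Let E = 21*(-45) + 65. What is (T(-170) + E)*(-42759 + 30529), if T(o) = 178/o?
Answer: 183178494/17 ≈ 1.0775e+7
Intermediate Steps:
E = -880 (E = -945 + 65 = -880)
(T(-170) + E)*(-42759 + 30529) = (178/(-170) - 880)*(-42759 + 30529) = (178*(-1/170) - 880)*(-12230) = (-89/85 - 880)*(-12230) = -74889/85*(-12230) = 183178494/17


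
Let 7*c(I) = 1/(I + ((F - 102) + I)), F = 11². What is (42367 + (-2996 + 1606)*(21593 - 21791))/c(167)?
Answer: 784757477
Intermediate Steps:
F = 121
c(I) = 1/(7*(19 + 2*I)) (c(I) = 1/(7*(I + ((121 - 102) + I))) = 1/(7*(I + (19 + I))) = 1/(7*(19 + 2*I)))
(42367 + (-2996 + 1606)*(21593 - 21791))/c(167) = (42367 + (-2996 + 1606)*(21593 - 21791))/((1/(7*(19 + 2*167)))) = (42367 - 1390*(-198))/((1/(7*(19 + 334)))) = (42367 + 275220)/(((⅐)/353)) = 317587/(((⅐)*(1/353))) = 317587/(1/2471) = 317587*2471 = 784757477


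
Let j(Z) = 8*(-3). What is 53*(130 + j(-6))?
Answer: 5618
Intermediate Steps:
j(Z) = -24
53*(130 + j(-6)) = 53*(130 - 24) = 53*106 = 5618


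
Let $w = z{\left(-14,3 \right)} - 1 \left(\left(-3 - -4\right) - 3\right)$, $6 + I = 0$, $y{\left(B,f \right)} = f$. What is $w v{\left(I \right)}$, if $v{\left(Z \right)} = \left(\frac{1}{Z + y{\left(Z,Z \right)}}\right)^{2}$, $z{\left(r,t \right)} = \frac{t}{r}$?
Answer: $\frac{25}{2016} \approx 0.012401$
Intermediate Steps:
$I = -6$ ($I = -6 + 0 = -6$)
$v{\left(Z \right)} = \frac{1}{4 Z^{2}}$ ($v{\left(Z \right)} = \left(\frac{1}{Z + Z}\right)^{2} = \left(\frac{1}{2 Z}\right)^{2} = \frac{1}{4 Z^{2}}$)
$w = \frac{25}{14}$ ($w = \frac{3}{-14} - 1 \left(\left(-3 - -4\right) - 3\right) = 3 \left(- \frac{1}{14}\right) - 1 \left(\left(-3 + 4\right) - 3\right) = - \frac{3}{14} - 1 \left(1 - 3\right) = - \frac{3}{14} - 1 \left(-2\right) = - \frac{3}{14} - -2 = - \frac{3}{14} + 2 = \frac{25}{14} \approx 1.7857$)
$w v{\left(I \right)} = \frac{25 \frac{1}{4 \cdot 36}}{14} = \frac{25 \cdot \frac{1}{4} \cdot \frac{1}{36}}{14} = \frac{25}{14} \cdot \frac{1}{144} = \frac{25}{2016}$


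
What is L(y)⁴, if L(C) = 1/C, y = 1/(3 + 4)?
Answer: 2401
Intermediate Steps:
y = ⅐ (y = 1/7 = ⅐ ≈ 0.14286)
L(y)⁴ = (1/(⅐))⁴ = 7⁴ = 2401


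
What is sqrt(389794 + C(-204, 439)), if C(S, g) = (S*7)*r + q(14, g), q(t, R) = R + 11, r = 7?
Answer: 2*sqrt(95062) ≈ 616.64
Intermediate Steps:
q(t, R) = 11 + R
C(S, g) = 11 + g + 49*S (C(S, g) = (S*7)*7 + (11 + g) = (7*S)*7 + (11 + g) = 49*S + (11 + g) = 11 + g + 49*S)
sqrt(389794 + C(-204, 439)) = sqrt(389794 + (11 + 439 + 49*(-204))) = sqrt(389794 + (11 + 439 - 9996)) = sqrt(389794 - 9546) = sqrt(380248) = 2*sqrt(95062)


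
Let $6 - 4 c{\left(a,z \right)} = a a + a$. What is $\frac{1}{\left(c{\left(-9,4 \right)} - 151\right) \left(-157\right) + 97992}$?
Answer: $\frac{2}{248579} \approx 8.0457 \cdot 10^{-6}$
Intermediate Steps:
$c{\left(a,z \right)} = \frac{3}{2} - \frac{a}{4} - \frac{a^{2}}{4}$ ($c{\left(a,z \right)} = \frac{3}{2} - \frac{a a + a}{4} = \frac{3}{2} - \frac{a^{2} + a}{4} = \frac{3}{2} - \frac{a + a^{2}}{4} = \frac{3}{2} - \left(\frac{a}{4} + \frac{a^{2}}{4}\right) = \frac{3}{2} - \frac{a}{4} - \frac{a^{2}}{4}$)
$\frac{1}{\left(c{\left(-9,4 \right)} - 151\right) \left(-157\right) + 97992} = \frac{1}{\left(\left(\frac{3}{2} - - \frac{9}{4} - \frac{\left(-9\right)^{2}}{4}\right) - 151\right) \left(-157\right) + 97992} = \frac{1}{\left(\left(\frac{3}{2} + \frac{9}{4} - \frac{81}{4}\right) - 151\right) \left(-157\right) + 97992} = \frac{1}{\left(- \frac{33}{2} - 151\right) \left(-157\right) + 97992} = \frac{1}{\left(- \frac{335}{2}\right) \left(-157\right) + 97992} = \frac{1}{\frac{52595}{2} + 97992} = \frac{1}{\frac{248579}{2}} = \frac{2}{248579}$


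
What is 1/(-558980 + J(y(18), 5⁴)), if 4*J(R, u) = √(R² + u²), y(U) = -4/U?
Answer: -724438080/404946366317771 - 36*√31640629/404946366317771 ≈ -1.7895e-6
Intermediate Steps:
J(R, u) = √(R² + u²)/4
1/(-558980 + J(y(18), 5⁴)) = 1/(-558980 + √((-4/18)² + (5⁴)²)/4) = 1/(-558980 + √((-4*1/18)² + 625²)/4) = 1/(-558980 + √((-2/9)² + 390625)/4) = 1/(-558980 + √(4/81 + 390625)/4) = 1/(-558980 + √(31640629/81)/4) = 1/(-558980 + (√31640629/9)/4) = 1/(-558980 + √31640629/36)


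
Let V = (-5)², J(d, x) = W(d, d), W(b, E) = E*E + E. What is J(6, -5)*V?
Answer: 1050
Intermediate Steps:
W(b, E) = E + E² (W(b, E) = E² + E = E + E²)
J(d, x) = d*(1 + d)
V = 25
J(6, -5)*V = (6*(1 + 6))*25 = (6*7)*25 = 42*25 = 1050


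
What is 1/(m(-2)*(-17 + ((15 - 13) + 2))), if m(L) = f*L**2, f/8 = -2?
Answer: 1/832 ≈ 0.0012019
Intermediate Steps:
f = -16 (f = 8*(-2) = -16)
m(L) = -16*L**2
1/(m(-2)*(-17 + ((15 - 13) + 2))) = 1/((-16*(-2)**2)*(-17 + ((15 - 13) + 2))) = 1/((-16*4)*(-17 + (2 + 2))) = 1/(-64*(-17 + 4)) = 1/(-64*(-13)) = 1/832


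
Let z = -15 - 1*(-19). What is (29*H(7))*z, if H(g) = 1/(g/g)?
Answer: 116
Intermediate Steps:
z = 4 (z = -15 + 19 = 4)
H(g) = 1 (H(g) = 1/1 = 1)
(29*H(7))*z = (29*1)*4 = 29*4 = 116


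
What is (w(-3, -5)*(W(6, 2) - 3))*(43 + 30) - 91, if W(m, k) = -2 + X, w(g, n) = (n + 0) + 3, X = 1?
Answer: 493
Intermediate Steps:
w(g, n) = 3 + n (w(g, n) = n + 3 = 3 + n)
W(m, k) = -1 (W(m, k) = -2 + 1 = -1)
(w(-3, -5)*(W(6, 2) - 3))*(43 + 30) - 91 = ((3 - 5)*(-1 - 3))*(43 + 30) - 91 = -2*(-4)*73 - 91 = 8*73 - 91 = 584 - 91 = 493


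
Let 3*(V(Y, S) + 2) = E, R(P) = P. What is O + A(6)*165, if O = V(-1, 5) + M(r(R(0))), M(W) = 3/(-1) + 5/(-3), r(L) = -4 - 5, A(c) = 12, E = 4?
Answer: 5924/3 ≈ 1974.7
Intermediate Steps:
r(L) = -9
M(W) = -14/3 (M(W) = 3*(-1) + 5*(-⅓) = -3 - 5/3 = -14/3)
V(Y, S) = -⅔ (V(Y, S) = -2 + (⅓)*4 = -2 + 4/3 = -⅔)
O = -16/3 (O = -⅔ - 14/3 = -16/3 ≈ -5.3333)
O + A(6)*165 = -16/3 + 12*165 = -16/3 + 1980 = 5924/3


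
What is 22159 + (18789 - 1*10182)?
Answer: 30766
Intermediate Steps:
22159 + (18789 - 1*10182) = 22159 + (18789 - 10182) = 22159 + 8607 = 30766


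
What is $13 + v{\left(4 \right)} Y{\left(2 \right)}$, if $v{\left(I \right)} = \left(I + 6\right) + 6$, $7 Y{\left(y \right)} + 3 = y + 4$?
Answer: $\frac{139}{7} \approx 19.857$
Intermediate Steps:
$Y{\left(y \right)} = \frac{1}{7} + \frac{y}{7}$ ($Y{\left(y \right)} = - \frac{3}{7} + \frac{y + 4}{7} = - \frac{3}{7} + \frac{4 + y}{7} = - \frac{3}{7} + \left(\frac{4}{7} + \frac{y}{7}\right) = \frac{1}{7} + \frac{y}{7}$)
$v{\left(I \right)} = 12 + I$ ($v{\left(I \right)} = \left(6 + I\right) + 6 = 12 + I$)
$13 + v{\left(4 \right)} Y{\left(2 \right)} = 13 + \left(12 + 4\right) \left(\frac{1}{7} + \frac{1}{7} \cdot 2\right) = 13 + 16 \left(\frac{1}{7} + \frac{2}{7}\right) = 13 + 16 \cdot \frac{3}{7} = 13 + \frac{48}{7} = \frac{139}{7}$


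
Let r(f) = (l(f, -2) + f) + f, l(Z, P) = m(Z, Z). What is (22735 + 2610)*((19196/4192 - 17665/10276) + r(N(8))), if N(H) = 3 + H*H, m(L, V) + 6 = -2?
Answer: 8792984265985/2692312 ≈ 3.2660e+6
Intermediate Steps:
m(L, V) = -8 (m(L, V) = -6 - 2 = -8)
l(Z, P) = -8
N(H) = 3 + H²
r(f) = -8 + 2*f (r(f) = (-8 + f) + f = -8 + 2*f)
(22735 + 2610)*((19196/4192 - 17665/10276) + r(N(8))) = (22735 + 2610)*((19196/4192 - 17665/10276) + (-8 + 2*(3 + 8²))) = 25345*((19196*(1/4192) - 17665*1/10276) + (-8 + 2*(3 + 64))) = 25345*((4799/1048 - 17665/10276) + (-8 + 2*67)) = 25345*(7700401/2692312 + (-8 + 134)) = 25345*(7700401/2692312 + 126) = 25345*(346931713/2692312) = 8792984265985/2692312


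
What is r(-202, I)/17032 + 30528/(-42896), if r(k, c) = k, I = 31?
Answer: -16519309/22831396 ≈ -0.72353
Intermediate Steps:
r(-202, I)/17032 + 30528/(-42896) = -202/17032 + 30528/(-42896) = -202*1/17032 + 30528*(-1/42896) = -101/8516 - 1908/2681 = -16519309/22831396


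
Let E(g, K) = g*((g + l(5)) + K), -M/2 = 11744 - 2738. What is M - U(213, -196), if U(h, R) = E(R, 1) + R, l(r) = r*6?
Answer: -50156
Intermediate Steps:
l(r) = 6*r
M = -18012 (M = -2*(11744 - 2738) = -2*9006 = -18012)
E(g, K) = g*(30 + K + g) (E(g, K) = g*((g + 6*5) + K) = g*((g + 30) + K) = g*((30 + g) + K) = g*(30 + K + g))
U(h, R) = R + R*(31 + R) (U(h, R) = R*(30 + 1 + R) + R = R*(31 + R) + R = R + R*(31 + R))
M - U(213, -196) = -18012 - (-196)*(32 - 196) = -18012 - (-196)*(-164) = -18012 - 1*32144 = -18012 - 32144 = -50156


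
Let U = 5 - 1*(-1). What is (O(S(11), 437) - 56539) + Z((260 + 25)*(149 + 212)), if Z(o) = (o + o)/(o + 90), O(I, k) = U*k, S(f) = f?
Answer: -370126487/6865 ≈ -53915.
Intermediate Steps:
U = 6 (U = 5 + 1 = 6)
O(I, k) = 6*k
Z(o) = 2*o/(90 + o) (Z(o) = (2*o)/(90 + o) = 2*o/(90 + o))
(O(S(11), 437) - 56539) + Z((260 + 25)*(149 + 212)) = (6*437 - 56539) + 2*((260 + 25)*(149 + 212))/(90 + (260 + 25)*(149 + 212)) = (2622 - 56539) + 2*(285*361)/(90 + 285*361) = -53917 + 2*102885/(90 + 102885) = -53917 + 2*102885/102975 = -53917 + 2*102885*(1/102975) = -53917 + 13718/6865 = -370126487/6865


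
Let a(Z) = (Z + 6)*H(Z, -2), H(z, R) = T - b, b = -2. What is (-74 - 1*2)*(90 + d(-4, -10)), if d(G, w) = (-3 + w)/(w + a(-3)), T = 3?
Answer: -33212/5 ≈ -6642.4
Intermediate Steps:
H(z, R) = 5 (H(z, R) = 3 - 1*(-2) = 3 + 2 = 5)
a(Z) = 30 + 5*Z (a(Z) = (Z + 6)*5 = (6 + Z)*5 = 30 + 5*Z)
d(G, w) = (-3 + w)/(15 + w) (d(G, w) = (-3 + w)/(w + (30 + 5*(-3))) = (-3 + w)/(w + (30 - 15)) = (-3 + w)/(w + 15) = (-3 + w)/(15 + w))
(-74 - 1*2)*(90 + d(-4, -10)) = (-74 - 1*2)*(90 + (-3 - 10)/(15 - 10)) = (-74 - 2)*(90 - 13/5) = -76*(90 + (⅕)*(-13)) = -76*(90 - 13/5) = -76*437/5 = -33212/5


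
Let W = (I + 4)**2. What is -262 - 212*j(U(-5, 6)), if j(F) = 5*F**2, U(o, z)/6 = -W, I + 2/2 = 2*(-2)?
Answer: -38422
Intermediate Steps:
I = -5 (I = -1 + 2*(-2) = -1 - 4 = -5)
W = 1 (W = (-5 + 4)**2 = (-1)**2 = 1)
U(o, z) = -6 (U(o, z) = 6*(-1*1) = 6*(-1) = -6)
-262 - 212*j(U(-5, 6)) = -262 - 1060*(-6)**2 = -262 - 1060*36 = -262 - 212*180 = -262 - 38160 = -38422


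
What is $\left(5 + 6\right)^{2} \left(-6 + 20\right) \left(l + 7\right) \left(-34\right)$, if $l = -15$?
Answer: $460768$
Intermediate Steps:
$\left(5 + 6\right)^{2} \left(-6 + 20\right) \left(l + 7\right) \left(-34\right) = \left(5 + 6\right)^{2} \left(-6 + 20\right) \left(-15 + 7\right) \left(-34\right) = 11^{2} \cdot 14 \left(-8\right) \left(-34\right) = 121 \left(-112\right) \left(-34\right) = \left(-13552\right) \left(-34\right) = 460768$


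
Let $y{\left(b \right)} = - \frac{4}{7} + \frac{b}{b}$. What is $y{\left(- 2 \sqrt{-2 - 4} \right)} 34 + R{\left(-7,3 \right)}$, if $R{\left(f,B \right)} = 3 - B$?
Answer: $\frac{102}{7} \approx 14.571$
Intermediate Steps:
$y{\left(b \right)} = \frac{3}{7}$ ($y{\left(b \right)} = \left(-4\right) \frac{1}{7} + 1 = - \frac{4}{7} + 1 = \frac{3}{7}$)
$y{\left(- 2 \sqrt{-2 - 4} \right)} 34 + R{\left(-7,3 \right)} = \frac{3}{7} \cdot 34 + \left(3 - 3\right) = \frac{102}{7} + \left(3 - 3\right) = \frac{102}{7} + 0 = \frac{102}{7}$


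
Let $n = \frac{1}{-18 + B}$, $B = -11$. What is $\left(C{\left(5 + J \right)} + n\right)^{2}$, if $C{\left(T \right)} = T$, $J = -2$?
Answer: $\frac{7396}{841} \approx 8.7943$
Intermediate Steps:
$n = - \frac{1}{29}$ ($n = \frac{1}{-18 - 11} = \frac{1}{-29} = - \frac{1}{29} \approx -0.034483$)
$\left(C{\left(5 + J \right)} + n\right)^{2} = \left(\left(5 - 2\right) - \frac{1}{29}\right)^{2} = \left(3 - \frac{1}{29}\right)^{2} = \left(\frac{86}{29}\right)^{2} = \frac{7396}{841}$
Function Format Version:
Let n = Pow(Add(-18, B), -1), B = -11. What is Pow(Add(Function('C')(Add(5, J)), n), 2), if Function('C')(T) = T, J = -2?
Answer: Rational(7396, 841) ≈ 8.7943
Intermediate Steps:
n = Rational(-1, 29) (n = Pow(Add(-18, -11), -1) = Pow(-29, -1) = Rational(-1, 29) ≈ -0.034483)
Pow(Add(Function('C')(Add(5, J)), n), 2) = Pow(Add(Add(5, -2), Rational(-1, 29)), 2) = Pow(Add(3, Rational(-1, 29)), 2) = Pow(Rational(86, 29), 2) = Rational(7396, 841)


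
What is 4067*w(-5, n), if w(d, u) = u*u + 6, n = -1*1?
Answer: 28469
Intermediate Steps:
n = -1
w(d, u) = 6 + u² (w(d, u) = u² + 6 = 6 + u²)
4067*w(-5, n) = 4067*(6 + (-1)²) = 4067*(6 + 1) = 4067*7 = 28469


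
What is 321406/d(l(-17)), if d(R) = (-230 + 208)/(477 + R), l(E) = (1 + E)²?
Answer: -117795299/11 ≈ -1.0709e+7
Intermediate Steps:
d(R) = -22/(477 + R)
321406/d(l(-17)) = 321406/((-22/(477 + (1 - 17)²))) = 321406/((-22/(477 + (-16)²))) = 321406/((-22/(477 + 256))) = 321406/((-22/733)) = 321406/((-22*1/733)) = 321406/(-22/733) = 321406*(-733/22) = -117795299/11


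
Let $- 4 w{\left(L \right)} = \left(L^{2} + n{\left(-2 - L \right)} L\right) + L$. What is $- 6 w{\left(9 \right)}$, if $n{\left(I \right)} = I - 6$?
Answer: $- \frac{189}{2} \approx -94.5$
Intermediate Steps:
$n{\left(I \right)} = -6 + I$ ($n{\left(I \right)} = I - 6 = -6 + I$)
$w{\left(L \right)} = - \frac{L}{4} - \frac{L^{2}}{4} - \frac{L \left(-8 - L\right)}{4}$ ($w{\left(L \right)} = - \frac{\left(L^{2} + \left(-6 - \left(2 + L\right)\right) L\right) + L}{4} = - \frac{\left(L^{2} + \left(-8 - L\right) L\right) + L}{4} = - \frac{\left(L^{2} + L \left(-8 - L\right)\right) + L}{4} = - \frac{L + L^{2} + L \left(-8 - L\right)}{4} = - \frac{L}{4} - \frac{L^{2}}{4} - \frac{L \left(-8 - L\right)}{4}$)
$- 6 w{\left(9 \right)} = - 6 \cdot \frac{7}{4} \cdot 9 = \left(-6\right) \frac{63}{4} = - \frac{189}{2}$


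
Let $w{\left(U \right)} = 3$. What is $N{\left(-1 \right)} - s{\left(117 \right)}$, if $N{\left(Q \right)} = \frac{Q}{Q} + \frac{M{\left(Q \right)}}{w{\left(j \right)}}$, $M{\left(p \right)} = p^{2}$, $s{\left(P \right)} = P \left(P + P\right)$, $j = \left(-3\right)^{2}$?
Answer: $- \frac{82130}{3} \approx -27377.0$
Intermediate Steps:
$j = 9$
$s{\left(P \right)} = 2 P^{2}$ ($s{\left(P \right)} = P 2 P = 2 P^{2}$)
$N{\left(Q \right)} = 1 + \frac{Q^{2}}{3}$ ($N{\left(Q \right)} = \frac{Q}{Q} + \frac{Q^{2}}{3} = 1 + Q^{2} \cdot \frac{1}{3} = 1 + \frac{Q^{2}}{3}$)
$N{\left(-1 \right)} - s{\left(117 \right)} = \left(1 + \frac{\left(-1\right)^{2}}{3}\right) - 2 \cdot 117^{2} = \left(1 + \frac{1}{3} \cdot 1\right) - 2 \cdot 13689 = \left(1 + \frac{1}{3}\right) - 27378 = \frac{4}{3} - 27378 = - \frac{82130}{3}$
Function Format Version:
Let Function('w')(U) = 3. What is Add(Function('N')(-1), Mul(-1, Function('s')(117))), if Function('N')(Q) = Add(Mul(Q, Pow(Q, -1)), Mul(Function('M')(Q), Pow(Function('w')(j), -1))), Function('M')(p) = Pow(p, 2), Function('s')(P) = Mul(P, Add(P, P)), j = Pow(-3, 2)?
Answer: Rational(-82130, 3) ≈ -27377.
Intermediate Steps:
j = 9
Function('s')(P) = Mul(2, Pow(P, 2)) (Function('s')(P) = Mul(P, Mul(2, P)) = Mul(2, Pow(P, 2)))
Function('N')(Q) = Add(1, Mul(Rational(1, 3), Pow(Q, 2))) (Function('N')(Q) = Add(Mul(Q, Pow(Q, -1)), Mul(Pow(Q, 2), Pow(3, -1))) = Add(1, Mul(Pow(Q, 2), Rational(1, 3))) = Add(1, Mul(Rational(1, 3), Pow(Q, 2))))
Add(Function('N')(-1), Mul(-1, Function('s')(117))) = Add(Add(1, Mul(Rational(1, 3), Pow(-1, 2))), Mul(-1, Mul(2, Pow(117, 2)))) = Add(Add(1, Mul(Rational(1, 3), 1)), Mul(-1, Mul(2, 13689))) = Add(Add(1, Rational(1, 3)), Mul(-1, 27378)) = Add(Rational(4, 3), -27378) = Rational(-82130, 3)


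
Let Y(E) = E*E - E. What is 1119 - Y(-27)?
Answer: 363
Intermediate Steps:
Y(E) = E² - E
1119 - Y(-27) = 1119 - (-27)*(-1 - 27) = 1119 - (-27)*(-28) = 1119 - 1*756 = 1119 - 756 = 363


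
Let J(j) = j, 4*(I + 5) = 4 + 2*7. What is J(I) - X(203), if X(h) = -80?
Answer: 159/2 ≈ 79.500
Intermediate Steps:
I = -1/2 (I = -5 + (4 + 2*7)/4 = -5 + (4 + 14)/4 = -5 + (1/4)*18 = -5 + 9/2 = -1/2 ≈ -0.50000)
J(I) - X(203) = -1/2 - 1*(-80) = -1/2 + 80 = 159/2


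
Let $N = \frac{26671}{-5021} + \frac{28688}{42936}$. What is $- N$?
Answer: $\frac{125137951}{26947707} \approx 4.6437$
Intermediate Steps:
$N = - \frac{125137951}{26947707}$ ($N = 26671 \left(- \frac{1}{5021}\right) + 28688 \cdot \frac{1}{42936} = - \frac{26671}{5021} + \frac{3586}{5367} = - \frac{125137951}{26947707} \approx -4.6437$)
$- N = \left(-1\right) \left(- \frac{125137951}{26947707}\right) = \frac{125137951}{26947707}$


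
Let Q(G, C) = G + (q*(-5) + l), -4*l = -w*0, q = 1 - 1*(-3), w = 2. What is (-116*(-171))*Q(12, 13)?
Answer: -158688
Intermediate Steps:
q = 4 (q = 1 + 3 = 4)
l = 0 (l = -(-1*2)*0/4 = -(-1)*0/2 = -¼*0 = 0)
Q(G, C) = -20 + G (Q(G, C) = G + (4*(-5) + 0) = G + (-20 + 0) = G - 20 = -20 + G)
(-116*(-171))*Q(12, 13) = (-116*(-171))*(-20 + 12) = 19836*(-8) = -158688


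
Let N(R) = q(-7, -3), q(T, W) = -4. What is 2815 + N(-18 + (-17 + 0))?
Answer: 2811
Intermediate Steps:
N(R) = -4
2815 + N(-18 + (-17 + 0)) = 2815 - 4 = 2811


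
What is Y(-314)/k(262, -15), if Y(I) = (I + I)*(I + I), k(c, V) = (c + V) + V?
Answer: 49298/29 ≈ 1699.9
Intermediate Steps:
k(c, V) = c + 2*V (k(c, V) = (V + c) + V = c + 2*V)
Y(I) = 4*I**2 (Y(I) = (2*I)*(2*I) = 4*I**2)
Y(-314)/k(262, -15) = (4*(-314)**2)/(262 + 2*(-15)) = (4*98596)/(262 - 30) = 394384/232 = 394384*(1/232) = 49298/29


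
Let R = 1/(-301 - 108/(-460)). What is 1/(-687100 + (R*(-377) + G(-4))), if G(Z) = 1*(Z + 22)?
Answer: -34588/23764748861 ≈ -1.4554e-6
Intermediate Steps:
G(Z) = 22 + Z (G(Z) = 1*(22 + Z) = 22 + Z)
R = -115/34588 (R = 1/(-301 - 108*(-1/460)) = 1/(-301 + 27/115) = 1/(-34588/115) = -115/34588 ≈ -0.0033249)
1/(-687100 + (R*(-377) + G(-4))) = 1/(-687100 + (-115/34588*(-377) + (22 - 4))) = 1/(-687100 + (43355/34588 + 18)) = 1/(-687100 + 665939/34588) = 1/(-23764748861/34588) = -34588/23764748861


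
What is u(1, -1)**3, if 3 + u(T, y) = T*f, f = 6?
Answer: 27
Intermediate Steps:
u(T, y) = -3 + 6*T (u(T, y) = -3 + T*6 = -3 + 6*T)
u(1, -1)**3 = (-3 + 6*1)**3 = (-3 + 6)**3 = 3**3 = 27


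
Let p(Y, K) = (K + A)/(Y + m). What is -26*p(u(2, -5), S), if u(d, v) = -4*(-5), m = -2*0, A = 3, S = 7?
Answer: -13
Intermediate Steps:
m = 0
u(d, v) = 20
p(Y, K) = (3 + K)/Y (p(Y, K) = (K + 3)/(Y + 0) = (3 + K)/Y)
-26*p(u(2, -5), S) = -26*(3 + 7)/20 = -13*10/10 = -26*1/2 = -13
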